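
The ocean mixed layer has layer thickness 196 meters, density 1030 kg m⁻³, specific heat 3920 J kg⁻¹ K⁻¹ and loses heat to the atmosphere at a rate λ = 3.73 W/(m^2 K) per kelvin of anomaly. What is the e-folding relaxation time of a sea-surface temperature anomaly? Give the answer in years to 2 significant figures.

6.7 years

Areal heat capacity C = ρ c_p D = 1030 × 3920 × 196 = 7.91×10^8 J/(m²·K).
Relaxation time τ = C / λ = 7.91×10^8 / 3.73 = 2.12×10^8 s.
In years: 2.12×10^8 s / (3.156×10^7 s/year) = 6.72 years.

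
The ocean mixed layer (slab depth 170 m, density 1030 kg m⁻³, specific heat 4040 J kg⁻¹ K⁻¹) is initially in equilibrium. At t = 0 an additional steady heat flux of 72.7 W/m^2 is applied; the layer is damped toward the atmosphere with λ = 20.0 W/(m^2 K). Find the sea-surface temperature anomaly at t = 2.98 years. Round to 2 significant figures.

3.4 K

Areal heat capacity C = ρ c_p D = 1030 × 4040 × 170 = 7.07×10^8 J/(m²·K).
τ = C / λ = 7.07×10^8 / 20.0 = 3.54×10^7 s.
Equilibrium anomaly ΔT_eq = F / λ = 72.7 / 20.0 = 3.64 K.
t = 2.98 years = 9.40×10^7 s, so t/τ = 2.66.
ΔT(t) = ΔT_eq (1 − e^(−t/τ)) = 3.64 × (1 − e^−2.66) = 3.38 K.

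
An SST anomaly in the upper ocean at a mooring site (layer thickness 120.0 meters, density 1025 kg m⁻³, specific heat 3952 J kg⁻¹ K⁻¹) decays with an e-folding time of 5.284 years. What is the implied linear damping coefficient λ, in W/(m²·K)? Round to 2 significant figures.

Areal heat capacity C = ρ c_p D = 1025 × 3952 × 120.0 = 4.86×10^8 J/(m^2 K).
τ = 5.284 years = 1.67×10^8 s.
λ = C / τ = 4.86×10^8 / 1.67×10^8 = 2.92 W/(m²·K).

2.9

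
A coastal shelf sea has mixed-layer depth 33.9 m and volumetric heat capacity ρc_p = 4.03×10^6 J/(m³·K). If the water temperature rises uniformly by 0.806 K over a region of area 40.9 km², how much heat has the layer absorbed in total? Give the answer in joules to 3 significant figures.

4.50×10^15 J

Areal heat capacity C = ρc_p × D = 4.03×10^6 × 33.9 = 1.37×10^8 J/(m²·K).
Heat per unit area: q = C ΔT = 1.37×10^8 × 0.806 = 1.10×10^8 J/m².
Total heat: Q = q × A = 1.10×10^8 × (40.9 × 10⁶ m²) = 4.50×10^15 J.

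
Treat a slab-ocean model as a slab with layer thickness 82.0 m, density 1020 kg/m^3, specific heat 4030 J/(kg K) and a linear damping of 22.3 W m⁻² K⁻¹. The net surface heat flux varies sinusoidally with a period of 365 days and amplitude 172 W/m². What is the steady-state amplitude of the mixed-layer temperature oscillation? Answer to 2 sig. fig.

2.4 K

Areal heat capacity C = ρ c_p D = 1020 × 4030 × 82.0 = 3.37×10^8 J/(m²·K).
Angular frequency ω = 2π / T = 2π / 3.15×10^7 s = 1.99×10^-7 s⁻¹.
√((Cω)² + λ²) = √((67.2)² + 22.3²) = 70.8 W/(m²·K).
Amplitude A = F₀ / √((Cω)²+λ²) = 172 / 70.8 = 2.43 K.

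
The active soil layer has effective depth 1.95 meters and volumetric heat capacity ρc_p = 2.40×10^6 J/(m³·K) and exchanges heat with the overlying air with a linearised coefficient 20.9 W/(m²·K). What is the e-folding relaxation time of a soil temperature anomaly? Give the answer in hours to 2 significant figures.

62 hours

Areal heat capacity C = ρc_p × D = 2.40×10^6 × 1.95 = 4.68×10^6 J/(m²·K).
Relaxation time τ = C / λ = 4.68×10^6 / 20.9 = 2.24×10^5 s.
In hours: 2.24×10^5 s / (3600 s/hour) = 62.2 hours.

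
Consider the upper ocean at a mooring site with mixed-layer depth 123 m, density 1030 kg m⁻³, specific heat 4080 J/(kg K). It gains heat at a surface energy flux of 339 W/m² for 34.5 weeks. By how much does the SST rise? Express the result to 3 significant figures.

Areal heat capacity C = ρ c_p D = 1030 × 4080 × 123 = 5.17×10^8 J m⁻² K⁻¹.
Net heat input Q = F Δt = 339 × (34.5 weeks × 6.048×10^5 s/week) = 7.07×10^9 J/m².
ΔT = Q / C = 7.07×10^9 / 5.17×10^8 = 13.7 K.

13.7 K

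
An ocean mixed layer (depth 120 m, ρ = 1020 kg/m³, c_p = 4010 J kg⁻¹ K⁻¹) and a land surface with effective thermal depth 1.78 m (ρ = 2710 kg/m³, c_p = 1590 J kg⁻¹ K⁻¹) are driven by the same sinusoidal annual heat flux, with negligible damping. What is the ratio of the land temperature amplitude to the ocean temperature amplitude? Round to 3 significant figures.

64.0

C_ocean = 1020 × 4010 × 120 = 4.91×10^8 J/(m²·K).
C_land = 2710 × 1590 × 1.78 = 7.67×10^6 J/(m²·K).
Undamped amplitude ∝ 1/C, so A_land/A_ocean = C_ocean/C_land = 64.0.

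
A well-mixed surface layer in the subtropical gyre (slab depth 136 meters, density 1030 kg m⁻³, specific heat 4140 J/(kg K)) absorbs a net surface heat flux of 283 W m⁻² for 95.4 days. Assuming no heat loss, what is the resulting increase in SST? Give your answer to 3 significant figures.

4.02 K

Areal heat capacity C = ρ c_p D = 1030 × 4140 × 136 = 5.80×10^8 J/(m^2 K).
Net heat input Q = F Δt = 283 × (95.4 days × 86400 s/day) = 2.33×10^9 J/m².
ΔT = Q / C = 2.33×10^9 / 5.80×10^8 = 4.02 K.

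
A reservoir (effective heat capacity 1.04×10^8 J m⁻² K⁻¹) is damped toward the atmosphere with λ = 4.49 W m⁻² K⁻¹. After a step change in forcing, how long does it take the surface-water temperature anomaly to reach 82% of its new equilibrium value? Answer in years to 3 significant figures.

Areal heat capacity C = 1.04×10^8 J m⁻² K⁻¹ (given).
τ = C / λ = 1.04×10^8 / 4.49 = 2.32×10^7 s.
Fraction reached: 1 − e^(−t/τ) = 0.82 ⇒ t = −τ ln(1 − 0.82) = τ × 1.71.
t = 3.97×10^7 s = 1.26 years.

1.26 years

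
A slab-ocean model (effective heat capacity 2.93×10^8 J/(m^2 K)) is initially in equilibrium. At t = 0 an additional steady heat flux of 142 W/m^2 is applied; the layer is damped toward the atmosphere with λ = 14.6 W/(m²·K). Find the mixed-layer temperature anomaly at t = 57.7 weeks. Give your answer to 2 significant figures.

8.0 K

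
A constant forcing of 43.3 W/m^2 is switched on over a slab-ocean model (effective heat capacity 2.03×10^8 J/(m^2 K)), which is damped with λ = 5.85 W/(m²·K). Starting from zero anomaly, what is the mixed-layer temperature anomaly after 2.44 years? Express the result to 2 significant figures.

6.6 K

Areal heat capacity C = 2.03×10^8 J/(m^2 K) (given).
τ = C / λ = 2.03×10^8 / 5.85 = 3.47×10^7 s.
Equilibrium anomaly ΔT_eq = F / λ = 43.3 / 5.85 = 7.40 K.
t = 2.44 years = 7.70×10^7 s, so t/τ = 2.22.
ΔT(t) = ΔT_eq (1 − e^(−t/τ)) = 7.40 × (1 − e^−2.22) = 6.60 K.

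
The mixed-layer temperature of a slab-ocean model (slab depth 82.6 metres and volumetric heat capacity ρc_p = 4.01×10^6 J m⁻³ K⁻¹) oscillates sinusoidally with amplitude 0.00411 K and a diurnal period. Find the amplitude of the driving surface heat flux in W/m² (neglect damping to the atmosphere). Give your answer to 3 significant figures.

99.0

Areal heat capacity C = ρc_p × D = 4.01×10^6 × 82.6 = 3.31×10^8 J/(m^2 K).
ω = 2π / 86400 s = 7.27×10^-5 s⁻¹.
Cω = 3.31×10^8 × 7.27×10^-5 = 24100 W/(m²·K).
F₀ = A × Cω = 0.00411 × 24100 = 99.0 W/m².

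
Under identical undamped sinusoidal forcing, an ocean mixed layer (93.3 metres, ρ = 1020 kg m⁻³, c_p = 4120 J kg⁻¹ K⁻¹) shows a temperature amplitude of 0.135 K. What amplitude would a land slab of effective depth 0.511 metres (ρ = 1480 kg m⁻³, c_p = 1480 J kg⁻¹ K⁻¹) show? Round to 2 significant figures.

47 K

C_ocean = 3.92×10^8 J/(m²·K); C_land = 1.12×10^6 J/(m²·K).
A ∝ 1/C ⇒ A_land = A_ocean × C_ocean/C_land = 0.135 × 350 = 47.3 K.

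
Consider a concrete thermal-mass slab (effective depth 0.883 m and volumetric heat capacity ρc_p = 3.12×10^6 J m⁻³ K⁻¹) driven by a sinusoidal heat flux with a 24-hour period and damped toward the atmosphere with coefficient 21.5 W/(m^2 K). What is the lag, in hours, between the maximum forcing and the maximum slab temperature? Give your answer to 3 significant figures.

5.59 hours

Areal heat capacity C = ρc_p × D = 3.12×10^6 × 0.883 = 2.75×10^6 J/(m^2 K).
ω = 2π / 86400 s = 7.27×10^-5 s⁻¹.
Phase lag φ = arctan(Cω/λ) = arctan(200/21.5) = 1.46 rad.
Time lag = φ / ω = 1.46 / 7.27×10^-5 = 20100 s = 5.59 hours.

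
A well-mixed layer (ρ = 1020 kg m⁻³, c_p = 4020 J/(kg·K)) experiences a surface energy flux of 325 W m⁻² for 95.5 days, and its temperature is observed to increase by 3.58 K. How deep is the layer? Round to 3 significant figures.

Heat input Q = F Δt = 325 × 8.25×10^6 s = 2.68×10^9 J/m².
Required areal heat capacity C = Q / ΔT = 7.49×10^8 J/(m²·K).
Depth D = C / (ρ c_p) = 7.49×10^8 / (1020 × 4020) = 183 m.

183 m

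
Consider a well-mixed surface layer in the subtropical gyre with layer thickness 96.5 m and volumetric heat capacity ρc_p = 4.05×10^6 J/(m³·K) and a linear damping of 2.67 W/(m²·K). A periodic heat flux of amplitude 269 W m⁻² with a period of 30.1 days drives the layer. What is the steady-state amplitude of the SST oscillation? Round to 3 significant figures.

0.285 K

Areal heat capacity C = ρc_p × D = 4.05×10^6 × 96.5 = 3.91×10^8 J/(m²·K).
Angular frequency ω = 2π / T = 2π / 2.60×10^6 s = 2.42×10^-6 s⁻¹.
√((Cω)² + λ²) = √((944)² + 2.67²) = 944 W/(m²·K).
Amplitude A = F₀ / √((Cω)²+λ²) = 269 / 944 = 0.285 K.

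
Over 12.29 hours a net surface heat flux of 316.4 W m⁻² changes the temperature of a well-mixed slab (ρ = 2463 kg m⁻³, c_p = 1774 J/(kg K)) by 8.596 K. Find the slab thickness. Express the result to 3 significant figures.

Heat input Q = F Δt = 316.4 × 44200 s = 1.40×10^7 J/m².
Required areal heat capacity C = Q / ΔT = 1.63×10^6 J/(m²·K).
Depth D = C / (ρ c_p) = 1.63×10^6 / (2463 × 1774) = 0.373 m.

0.373 m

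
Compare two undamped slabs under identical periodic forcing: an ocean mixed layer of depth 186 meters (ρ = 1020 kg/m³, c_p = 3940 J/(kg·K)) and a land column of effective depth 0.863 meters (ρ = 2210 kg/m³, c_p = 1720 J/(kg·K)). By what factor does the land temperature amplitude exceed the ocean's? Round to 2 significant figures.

230

C_ocean = 1020 × 3940 × 186 = 7.47×10^8 J/(m²·K).
C_land = 2210 × 1720 × 0.863 = 3.28×10^6 J/(m²·K).
Undamped amplitude ∝ 1/C, so A_land/A_ocean = C_ocean/C_land = 228.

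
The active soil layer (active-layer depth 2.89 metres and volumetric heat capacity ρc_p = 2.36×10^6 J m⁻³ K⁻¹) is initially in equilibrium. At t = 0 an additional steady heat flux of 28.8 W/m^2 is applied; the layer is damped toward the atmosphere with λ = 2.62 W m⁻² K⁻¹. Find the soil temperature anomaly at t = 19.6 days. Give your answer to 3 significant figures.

5.26 K

Areal heat capacity C = ρc_p × D = 2.36×10^6 × 2.89 = 6.82×10^6 J/(m^2 K).
τ = C / λ = 6.82×10^6 / 2.62 = 2.60×10^6 s.
Equilibrium anomaly ΔT_eq = F / λ = 28.8 / 2.62 = 11.0 K.
t = 19.6 days = 1.69×10^6 s, so t/τ = 0.651.
ΔT(t) = ΔT_eq (1 − e^(−t/τ)) = 11.0 × (1 − e^−0.651) = 5.26 K.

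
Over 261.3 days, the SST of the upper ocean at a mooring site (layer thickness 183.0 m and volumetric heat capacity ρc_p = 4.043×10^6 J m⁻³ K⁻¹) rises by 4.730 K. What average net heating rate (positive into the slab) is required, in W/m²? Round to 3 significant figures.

155

Areal heat capacity C = ρc_p × D = 4.043×10^6 × 183.0 = 7.40×10^8 J m⁻² K⁻¹.
Required heat per unit area: Q = C ΔT = 7.40×10^8 × 4.730 = 3.50×10^9 J/m².
Flux F = Q / Δt = 3.50×10^9 / 2.26×10^7 s = 155 W/m².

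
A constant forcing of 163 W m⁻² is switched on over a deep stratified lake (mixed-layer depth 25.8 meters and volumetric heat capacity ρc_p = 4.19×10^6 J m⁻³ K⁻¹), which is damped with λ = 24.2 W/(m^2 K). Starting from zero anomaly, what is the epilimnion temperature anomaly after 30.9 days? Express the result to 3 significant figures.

Areal heat capacity C = ρc_p × D = 4.19×10^6 × 25.8 = 1.08×10^8 J/(m^2 K).
τ = C / λ = 1.08×10^8 / 24.2 = 4.47×10^6 s.
Equilibrium anomaly ΔT_eq = F / λ = 163 / 24.2 = 6.74 K.
t = 30.9 days = 2.67×10^6 s, so t/τ = 0.598.
ΔT(t) = ΔT_eq (1 − e^(−t/τ)) = 6.74 × (1 − e^−0.598) = 3.03 K.

3.03 K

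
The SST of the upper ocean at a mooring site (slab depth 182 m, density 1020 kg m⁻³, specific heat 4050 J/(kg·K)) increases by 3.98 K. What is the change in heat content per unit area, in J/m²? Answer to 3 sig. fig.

2.99×10^9

Areal heat capacity C = ρ c_p D = 1020 × 4050 × 182 = 7.52×10^8 J/(m²·K).
ΔQ = C ΔT = 7.52×10^8 × 3.98 = 2.99×10^9 J/m².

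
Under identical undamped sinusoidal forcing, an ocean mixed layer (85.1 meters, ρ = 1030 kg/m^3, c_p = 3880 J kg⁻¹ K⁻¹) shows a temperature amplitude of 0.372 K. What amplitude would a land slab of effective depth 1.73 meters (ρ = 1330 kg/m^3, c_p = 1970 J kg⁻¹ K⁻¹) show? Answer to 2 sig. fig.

28 K

C_ocean = 3.40×10^8 J/(m²·K); C_land = 4.53×10^6 J/(m²·K).
A ∝ 1/C ⇒ A_land = A_ocean × C_ocean/C_land = 0.372 × 75.0 = 27.9 K.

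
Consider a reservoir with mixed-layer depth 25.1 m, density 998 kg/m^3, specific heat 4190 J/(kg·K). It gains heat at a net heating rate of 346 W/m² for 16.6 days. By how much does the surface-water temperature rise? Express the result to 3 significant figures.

4.73 K

Areal heat capacity C = ρ c_p D = 998 × 4190 × 25.1 = 1.05×10^8 J m⁻² K⁻¹.
Net heat input Q = F Δt = 346 × (16.6 days × 86400 s/day) = 4.96×10^8 J/m².
ΔT = Q / C = 4.96×10^8 / 1.05×10^8 = 4.73 K.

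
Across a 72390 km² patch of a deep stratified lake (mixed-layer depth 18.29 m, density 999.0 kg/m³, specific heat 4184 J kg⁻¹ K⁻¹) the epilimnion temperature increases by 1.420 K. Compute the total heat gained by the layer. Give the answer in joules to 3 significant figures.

7.86×10^18 J

Areal heat capacity C = ρ c_p D = 999.0 × 4184 × 18.29 = 7.64×10^7 J m⁻² K⁻¹.
Heat per unit area: q = C ΔT = 7.64×10^7 × 1.420 = 1.09×10^8 J/m².
Total heat: Q = q × A = 1.09×10^8 × (72390 × 10⁶ m²) = 7.86×10^18 J.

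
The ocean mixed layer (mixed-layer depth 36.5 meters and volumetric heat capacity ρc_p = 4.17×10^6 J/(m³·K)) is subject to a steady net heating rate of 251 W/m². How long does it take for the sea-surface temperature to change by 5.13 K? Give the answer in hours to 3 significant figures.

Areal heat capacity C = ρc_p × D = 4.17×10^6 × 36.5 = 1.52×10^8 J m⁻² K⁻¹.
Time required: Δt = C ΔT / F = 1.52×10^8 × 5.13 / 251 = 3.11×10^6 s.
In hours: 3.11×10^6 s / (3600 s/hour) = 864 hours.

864 hours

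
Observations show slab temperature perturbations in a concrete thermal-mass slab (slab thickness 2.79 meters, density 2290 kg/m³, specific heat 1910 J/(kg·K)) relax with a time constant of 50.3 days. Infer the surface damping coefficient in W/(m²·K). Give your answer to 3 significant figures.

2.81

Areal heat capacity C = ρ c_p D = 2290 × 1910 × 2.79 = 1.22×10^7 J/(m²·K).
τ = 50.3 days = 4.35×10^6 s.
λ = C / τ = 1.22×10^7 / 4.35×10^6 = 2.81 W/(m²·K).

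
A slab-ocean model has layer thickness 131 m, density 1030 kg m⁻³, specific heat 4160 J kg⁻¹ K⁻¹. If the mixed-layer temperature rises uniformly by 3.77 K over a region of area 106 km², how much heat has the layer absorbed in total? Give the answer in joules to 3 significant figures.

Areal heat capacity C = ρ c_p D = 1030 × 4160 × 131 = 5.61×10^8 J/(m^2 K).
Heat per unit area: q = C ΔT = 5.61×10^8 × 3.77 = 2.12×10^9 J/m².
Total heat: Q = q × A = 2.12×10^9 × (106 × 10⁶ m²) = 2.24×10^17 J.

2.24×10^17 J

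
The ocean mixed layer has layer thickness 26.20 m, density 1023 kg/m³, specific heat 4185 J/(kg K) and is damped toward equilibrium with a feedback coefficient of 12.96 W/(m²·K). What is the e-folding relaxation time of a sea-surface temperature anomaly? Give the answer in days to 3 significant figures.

100 days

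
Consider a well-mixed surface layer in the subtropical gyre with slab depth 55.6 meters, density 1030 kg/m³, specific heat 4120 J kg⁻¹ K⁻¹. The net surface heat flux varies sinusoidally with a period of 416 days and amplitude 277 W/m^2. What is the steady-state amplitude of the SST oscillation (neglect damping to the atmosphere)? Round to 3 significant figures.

6.72 K

Areal heat capacity C = ρ c_p D = 1030 × 4120 × 55.6 = 2.36×10^8 J/(m²·K).
Angular frequency ω = 2π / T = 2π / 3.59×10^7 s = 1.75×10^-7 s⁻¹.
Cω = 2.36×10^8 × 1.75×10^-7 = 41.2 W/(m²·K).
Amplitude A = F₀ / (Cω) = 277 / 41.2 = 6.72 K.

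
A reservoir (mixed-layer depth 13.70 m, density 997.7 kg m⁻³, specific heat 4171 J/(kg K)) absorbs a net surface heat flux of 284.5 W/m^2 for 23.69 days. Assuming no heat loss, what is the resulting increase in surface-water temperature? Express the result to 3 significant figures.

Areal heat capacity C = ρ c_p D = 997.7 × 4171 × 13.70 = 5.70×10^7 J/(m²·K).
Net heat input Q = F Δt = 284.5 × (23.69 days × 86400 s/day) = 5.82×10^8 J/m².
ΔT = Q / C = 5.82×10^8 / 5.70×10^7 = 10.2 K.

10.2 K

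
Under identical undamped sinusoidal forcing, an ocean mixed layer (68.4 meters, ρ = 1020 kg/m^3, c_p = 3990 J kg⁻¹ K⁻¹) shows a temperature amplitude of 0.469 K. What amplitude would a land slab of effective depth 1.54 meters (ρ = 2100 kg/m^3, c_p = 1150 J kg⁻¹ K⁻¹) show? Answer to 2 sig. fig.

35 K

C_ocean = 2.78×10^8 J/(m²·K); C_land = 3.72×10^6 J/(m²·K).
A ∝ 1/C ⇒ A_land = A_ocean × C_ocean/C_land = 0.469 × 74.8 = 35.1 K.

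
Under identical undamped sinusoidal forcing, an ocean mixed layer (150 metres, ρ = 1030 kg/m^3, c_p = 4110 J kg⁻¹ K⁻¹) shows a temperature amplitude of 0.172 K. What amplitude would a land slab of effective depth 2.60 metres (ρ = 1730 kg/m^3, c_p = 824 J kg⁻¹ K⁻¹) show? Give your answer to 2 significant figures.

C_ocean = 6.35×10^8 J/(m²·K); C_land = 3.71×10^6 J/(m²·K).
A ∝ 1/C ⇒ A_land = A_ocean × C_ocean/C_land = 0.172 × 171 = 29.5 K.

29 K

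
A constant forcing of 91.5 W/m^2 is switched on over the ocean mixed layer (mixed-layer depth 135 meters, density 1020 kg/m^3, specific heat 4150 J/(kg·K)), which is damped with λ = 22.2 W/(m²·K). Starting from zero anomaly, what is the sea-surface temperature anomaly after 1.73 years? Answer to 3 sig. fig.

Areal heat capacity C = ρ c_p D = 1020 × 4150 × 135 = 5.71×10^8 J m⁻² K⁻¹.
τ = C / λ = 5.71×10^8 / 22.2 = 2.57×10^7 s.
Equilibrium anomaly ΔT_eq = F / λ = 91.5 / 22.2 = 4.12 K.
t = 1.73 years = 5.46×10^7 s, so t/τ = 2.12.
ΔT(t) = ΔT_eq (1 − e^(−t/τ)) = 4.12 × (1 − e^−2.12) = 3.63 K.

3.63 K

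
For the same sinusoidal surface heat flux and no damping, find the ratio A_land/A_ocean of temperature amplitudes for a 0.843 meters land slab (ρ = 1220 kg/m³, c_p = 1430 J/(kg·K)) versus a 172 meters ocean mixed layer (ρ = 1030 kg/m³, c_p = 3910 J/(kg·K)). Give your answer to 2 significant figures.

470

C_ocean = 1030 × 3910 × 172 = 6.93×10^8 J/(m²·K).
C_land = 1220 × 1430 × 0.843 = 1.47×10^6 J/(m²·K).
Undamped amplitude ∝ 1/C, so A_land/A_ocean = C_ocean/C_land = 471.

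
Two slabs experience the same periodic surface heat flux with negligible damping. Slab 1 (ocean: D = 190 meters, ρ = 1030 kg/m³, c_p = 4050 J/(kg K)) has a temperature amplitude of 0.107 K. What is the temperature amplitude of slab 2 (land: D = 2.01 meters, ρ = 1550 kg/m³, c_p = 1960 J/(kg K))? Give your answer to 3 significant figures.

C_ocean = 7.93×10^8 J/(m²·K); C_land = 6.11×10^6 J/(m²·K).
A ∝ 1/C ⇒ A_land = A_ocean × C_ocean/C_land = 0.107 × 130 = 13.9 K.

13.9 K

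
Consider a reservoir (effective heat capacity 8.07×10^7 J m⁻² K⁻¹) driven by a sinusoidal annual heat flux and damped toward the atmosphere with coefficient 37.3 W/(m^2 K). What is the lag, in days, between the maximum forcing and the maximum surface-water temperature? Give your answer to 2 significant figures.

24 days

Areal heat capacity C = 8.07×10^7 J m⁻² K⁻¹ (given).
ω = 2π / 3.15×10^7 s = 1.99×10^-7 s⁻¹.
Phase lag φ = arctan(Cω/λ) = arctan(16.1/37.3) = 0.407 rad.
Time lag = φ / ω = 0.407 / 1.99×10^-7 = 2.04×10^6 s = 23.6 days.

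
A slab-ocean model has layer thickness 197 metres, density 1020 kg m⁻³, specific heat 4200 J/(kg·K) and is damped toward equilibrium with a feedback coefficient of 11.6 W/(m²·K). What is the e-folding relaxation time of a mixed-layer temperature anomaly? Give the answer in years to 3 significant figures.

Areal heat capacity C = ρ c_p D = 1020 × 4200 × 197 = 8.44×10^8 J/(m²·K).
Relaxation time τ = C / λ = 8.44×10^8 / 11.6 = 7.28×10^7 s.
In years: 7.28×10^7 s / (3.156×10^7 s/year) = 2.31 years.

2.31 years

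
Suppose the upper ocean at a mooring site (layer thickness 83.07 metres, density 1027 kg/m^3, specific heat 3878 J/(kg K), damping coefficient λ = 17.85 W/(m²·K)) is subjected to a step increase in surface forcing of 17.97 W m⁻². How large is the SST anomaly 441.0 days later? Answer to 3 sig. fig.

0.878 K

Areal heat capacity C = ρ c_p D = 1027 × 3878 × 83.07 = 3.31×10^8 J m⁻² K⁻¹.
τ = C / λ = 3.31×10^8 / 17.85 = 1.85×10^7 s.
Equilibrium anomaly ΔT_eq = F / λ = 17.97 / 17.85 = 1.01 K.
t = 441.0 days = 3.81×10^7 s, so t/τ = 2.06.
ΔT(t) = ΔT_eq (1 − e^(−t/τ)) = 1.01 × (1 − e^−2.06) = 0.878 K.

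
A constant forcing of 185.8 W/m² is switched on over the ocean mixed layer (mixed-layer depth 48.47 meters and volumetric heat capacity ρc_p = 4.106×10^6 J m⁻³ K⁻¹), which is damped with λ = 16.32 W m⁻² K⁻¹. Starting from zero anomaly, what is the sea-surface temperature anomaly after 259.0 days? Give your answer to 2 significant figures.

Areal heat capacity C = ρc_p × D = 4.106×10^6 × 48.47 = 1.99×10^8 J/(m^2 K).
τ = C / λ = 1.99×10^8 / 16.32 = 1.22×10^7 s.
Equilibrium anomaly ΔT_eq = F / λ = 185.8 / 16.32 = 11.4 K.
t = 259.0 days = 2.24×10^7 s, so t/τ = 1.84.
ΔT(t) = ΔT_eq (1 − e^(−t/τ)) = 11.4 × (1 − e^−1.84) = 9.57 K.

9.6 K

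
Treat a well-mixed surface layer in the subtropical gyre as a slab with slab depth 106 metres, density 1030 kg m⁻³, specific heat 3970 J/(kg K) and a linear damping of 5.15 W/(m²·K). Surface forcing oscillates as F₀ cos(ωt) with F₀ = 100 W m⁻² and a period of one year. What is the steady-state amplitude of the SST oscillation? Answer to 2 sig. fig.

Areal heat capacity C = ρ c_p D = 1030 × 3970 × 106 = 4.33×10^8 J/(m^2 K).
Angular frequency ω = 2π / T = 2π / 3.15×10^7 s = 1.99×10^-7 s⁻¹.
√((Cω)² + λ²) = √((86.4)² + 5.15²) = 86.5 W/(m²·K).
Amplitude A = F₀ / √((Cω)²+λ²) = 100 / 86.5 = 1.16 K.

1.2 K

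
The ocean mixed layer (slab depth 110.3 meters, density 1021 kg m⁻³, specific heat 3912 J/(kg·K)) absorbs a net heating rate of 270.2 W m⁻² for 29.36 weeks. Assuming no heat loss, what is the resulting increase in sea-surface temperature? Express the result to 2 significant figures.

11 K

Areal heat capacity C = ρ c_p D = 1021 × 3912 × 110.3 = 4.41×10^8 J/(m^2 K).
Net heat input Q = F Δt = 270.2 × (29.36 weeks × 6.048×10^5 s/week) = 4.80×10^9 J/m².
ΔT = Q / C = 4.80×10^9 / 4.41×10^8 = 10.9 K.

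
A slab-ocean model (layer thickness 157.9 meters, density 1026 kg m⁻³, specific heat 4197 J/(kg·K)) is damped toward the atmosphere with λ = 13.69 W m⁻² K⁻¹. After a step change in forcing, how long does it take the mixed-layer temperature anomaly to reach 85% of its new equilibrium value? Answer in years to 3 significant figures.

2.99 years

Areal heat capacity C = ρ c_p D = 1026 × 4197 × 157.9 = 6.80×10^8 J m⁻² K⁻¹.
τ = C / λ = 6.80×10^8 / 13.69 = 4.97×10^7 s.
Fraction reached: 1 − e^(−t/τ) = 0.85 ⇒ t = −τ ln(1 − 0.85) = τ × 1.90.
t = 9.42×10^7 s = 2.99 years.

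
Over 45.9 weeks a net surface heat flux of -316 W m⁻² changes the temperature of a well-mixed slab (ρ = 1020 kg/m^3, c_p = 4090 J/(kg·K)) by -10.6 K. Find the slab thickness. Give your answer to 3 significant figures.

Heat input Q = F Δt = -316 × 2.78×10^7 s = -8.77×10^9 J/m².
Required areal heat capacity C = Q / ΔT = 8.28×10^8 J/(m²·K).
Depth D = C / (ρ c_p) = 8.28×10^8 / (1020 × 4090) = 198 m.

198 m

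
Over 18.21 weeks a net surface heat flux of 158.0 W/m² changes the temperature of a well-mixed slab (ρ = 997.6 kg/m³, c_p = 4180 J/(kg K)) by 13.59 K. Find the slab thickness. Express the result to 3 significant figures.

30.7 m

Heat input Q = F Δt = 158.0 × 1.10×10^7 s = 1.74×10^9 J/m².
Required areal heat capacity C = Q / ΔT = 1.28×10^8 J/(m²·K).
Depth D = C / (ρ c_p) = 1.28×10^8 / (997.6 × 4180) = 30.7 m.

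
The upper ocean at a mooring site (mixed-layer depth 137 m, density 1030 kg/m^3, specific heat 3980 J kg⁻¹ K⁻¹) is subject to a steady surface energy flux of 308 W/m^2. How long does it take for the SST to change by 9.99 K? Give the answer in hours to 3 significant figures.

5060 hours

Areal heat capacity C = ρ c_p D = 1030 × 3980 × 137 = 5.62×10^8 J/(m^2 K).
Time required: Δt = C ΔT / F = 5.62×10^8 × 9.99 / 308 = 1.82×10^7 s.
In hours: 1.82×10^7 s / (3600 s/hour) = 5060 hours.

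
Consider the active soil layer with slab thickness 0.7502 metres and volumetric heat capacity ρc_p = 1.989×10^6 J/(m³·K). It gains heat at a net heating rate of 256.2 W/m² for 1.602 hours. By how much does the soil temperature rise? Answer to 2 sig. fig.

Areal heat capacity C = ρc_p × D = 1.989×10^6 × 0.7502 = 1.49×10^6 J/(m^2 K).
Net heat input Q = F Δt = 256.2 × (1.602 hours × 3600 s/hour) = 1.48×10^6 J/m².
ΔT = Q / C = 1.48×10^6 / 1.49×10^6 = 0.990 K.

0.99 K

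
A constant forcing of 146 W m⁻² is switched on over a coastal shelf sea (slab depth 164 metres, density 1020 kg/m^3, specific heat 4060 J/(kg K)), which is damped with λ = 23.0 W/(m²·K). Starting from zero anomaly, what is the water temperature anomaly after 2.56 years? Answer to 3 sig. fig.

5.94 K

Areal heat capacity C = ρ c_p D = 1020 × 4060 × 164 = 6.79×10^8 J m⁻² K⁻¹.
τ = C / λ = 6.79×10^8 / 23.0 = 2.95×10^7 s.
Equilibrium anomaly ΔT_eq = F / λ = 146 / 23.0 = 6.35 K.
t = 2.56 years = 8.08×10^7 s, so t/τ = 2.74.
ΔT(t) = ΔT_eq (1 − e^(−t/τ)) = 6.35 × (1 − e^−2.74) = 5.94 K.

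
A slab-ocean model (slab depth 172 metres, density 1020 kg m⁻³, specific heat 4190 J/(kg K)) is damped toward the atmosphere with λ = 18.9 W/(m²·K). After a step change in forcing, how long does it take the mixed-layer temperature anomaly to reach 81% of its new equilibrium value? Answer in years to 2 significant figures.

2.0 years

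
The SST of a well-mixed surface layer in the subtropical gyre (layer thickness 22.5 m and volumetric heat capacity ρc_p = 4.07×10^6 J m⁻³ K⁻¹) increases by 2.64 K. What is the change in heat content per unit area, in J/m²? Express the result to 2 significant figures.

Areal heat capacity C = ρc_p × D = 4.07×10^6 × 22.5 = 9.16×10^7 J/(m²·K).
ΔQ = C ΔT = 9.16×10^7 × 2.64 = 2.42×10^8 J/m².

2.4×10^8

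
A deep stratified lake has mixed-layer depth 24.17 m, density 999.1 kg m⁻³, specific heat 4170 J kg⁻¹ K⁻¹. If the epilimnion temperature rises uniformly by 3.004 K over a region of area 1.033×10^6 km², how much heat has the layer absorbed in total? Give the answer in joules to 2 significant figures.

3.1×10^20 J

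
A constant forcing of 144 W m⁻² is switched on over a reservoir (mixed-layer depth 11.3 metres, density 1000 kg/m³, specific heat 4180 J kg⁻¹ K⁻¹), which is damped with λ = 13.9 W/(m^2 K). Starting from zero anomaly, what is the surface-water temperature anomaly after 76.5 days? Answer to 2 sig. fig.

Areal heat capacity C = ρ c_p D = 1000 × 4180 × 11.3 = 4.72×10^7 J/(m^2 K).
τ = C / λ = 4.72×10^7 / 13.9 = 3.40×10^6 s.
Equilibrium anomaly ΔT_eq = F / λ = 144 / 13.9 = 10.4 K.
t = 76.5 days = 6.61×10^6 s, so t/τ = 1.95.
ΔT(t) = ΔT_eq (1 − e^(−t/τ)) = 10.4 × (1 − e^−1.95) = 8.88 K.

8.9 K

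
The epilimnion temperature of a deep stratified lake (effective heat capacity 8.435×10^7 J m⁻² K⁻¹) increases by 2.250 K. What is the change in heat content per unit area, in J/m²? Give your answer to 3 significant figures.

Areal heat capacity C = 8.435×10^7 J m⁻² K⁻¹ (given).
ΔQ = C ΔT = 8.44×10^7 × 2.250 = 1.90×10^8 J/m².

1.90×10^8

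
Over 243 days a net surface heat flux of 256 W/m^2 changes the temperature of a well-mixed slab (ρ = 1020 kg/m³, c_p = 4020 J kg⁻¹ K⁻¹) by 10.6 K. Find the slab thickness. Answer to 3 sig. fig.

124 m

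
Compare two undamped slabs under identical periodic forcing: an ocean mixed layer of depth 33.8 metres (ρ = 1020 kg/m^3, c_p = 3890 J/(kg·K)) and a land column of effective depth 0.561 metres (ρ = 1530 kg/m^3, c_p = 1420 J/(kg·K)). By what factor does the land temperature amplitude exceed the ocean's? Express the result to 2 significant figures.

C_ocean = 1020 × 3890 × 33.8 = 1.34×10^8 J/(m²·K).
C_land = 1530 × 1420 × 0.561 = 1.22×10^6 J/(m²·K).
Undamped amplitude ∝ 1/C, so A_land/A_ocean = C_ocean/C_land = 110.

110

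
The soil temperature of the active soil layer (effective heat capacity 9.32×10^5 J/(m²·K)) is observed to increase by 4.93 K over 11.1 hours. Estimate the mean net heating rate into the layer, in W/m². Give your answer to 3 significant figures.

115

Areal heat capacity C = 9.32×10^5 J/(m²·K) (given).
Required heat per unit area: Q = C ΔT = 9.32×10^5 × 4.93 = 4.59×10^6 J/m².
Flux F = Q / Δt = 4.59×10^6 / 40000 s = 115 W/m².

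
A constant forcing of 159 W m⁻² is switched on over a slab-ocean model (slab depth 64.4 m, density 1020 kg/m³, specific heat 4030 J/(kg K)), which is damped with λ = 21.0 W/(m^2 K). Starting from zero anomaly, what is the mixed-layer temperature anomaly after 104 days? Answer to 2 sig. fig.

Areal heat capacity C = ρ c_p D = 1020 × 4030 × 64.4 = 2.65×10^8 J m⁻² K⁻¹.
τ = C / λ = 2.65×10^8 / 21.0 = 1.26×10^7 s.
Equilibrium anomaly ΔT_eq = F / λ = 159 / 21.0 = 7.57 K.
t = 104 days = 8.99×10^6 s, so t/τ = 0.713.
ΔT(t) = ΔT_eq (1 − e^(−t/τ)) = 7.57 × (1 − e^−0.713) = 3.86 K.

3.9 K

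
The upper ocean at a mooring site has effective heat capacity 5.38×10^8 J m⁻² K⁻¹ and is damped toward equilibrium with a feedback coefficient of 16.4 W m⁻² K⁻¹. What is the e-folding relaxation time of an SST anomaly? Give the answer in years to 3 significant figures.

1.04 years

Areal heat capacity C = 5.38×10^8 J m⁻² K⁻¹ (given).
Relaxation time τ = C / λ = 5.38×10^8 / 16.4 = 3.28×10^7 s.
In years: 3.28×10^7 s / (3.156×10^7 s/year) = 1.04 years.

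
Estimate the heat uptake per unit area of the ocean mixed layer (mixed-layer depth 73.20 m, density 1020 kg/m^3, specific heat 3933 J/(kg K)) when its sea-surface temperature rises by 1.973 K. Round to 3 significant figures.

5.79×10^8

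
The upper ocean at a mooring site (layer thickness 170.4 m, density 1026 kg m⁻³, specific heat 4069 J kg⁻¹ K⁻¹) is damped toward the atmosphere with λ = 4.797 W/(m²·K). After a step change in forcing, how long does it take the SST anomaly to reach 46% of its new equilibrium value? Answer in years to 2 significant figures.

Areal heat capacity C = ρ c_p D = 1026 × 4069 × 170.4 = 7.11×10^8 J m⁻² K⁻¹.
τ = C / λ = 7.11×10^8 / 4.797 = 1.48×10^8 s.
Fraction reached: 1 − e^(−t/τ) = 0.46 ⇒ t = −τ ln(1 − 0.46) = τ × 0.616.
t = 9.14×10^7 s = 2.90 years.

2.9 years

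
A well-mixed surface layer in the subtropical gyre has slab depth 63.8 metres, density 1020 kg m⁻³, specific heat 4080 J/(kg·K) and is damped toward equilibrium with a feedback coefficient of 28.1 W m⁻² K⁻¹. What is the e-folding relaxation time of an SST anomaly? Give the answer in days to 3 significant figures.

Areal heat capacity C = ρ c_p D = 1020 × 4080 × 63.8 = 2.66×10^8 J/(m^2 K).
Relaxation time τ = C / λ = 2.66×10^8 / 28.1 = 9.45×10^6 s.
In days: 9.45×10^6 s / (86400 s/day) = 109 days.

109 days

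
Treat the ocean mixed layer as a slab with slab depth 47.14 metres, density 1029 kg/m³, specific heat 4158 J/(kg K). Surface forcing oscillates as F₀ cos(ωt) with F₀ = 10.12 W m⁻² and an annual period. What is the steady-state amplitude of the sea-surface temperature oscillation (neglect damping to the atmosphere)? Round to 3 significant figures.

Areal heat capacity C = ρ c_p D = 1029 × 4158 × 47.14 = 2.02×10^8 J m⁻² K⁻¹.
Angular frequency ω = 2π / T = 2π / 3.15×10^7 s = 1.99×10^-7 s⁻¹.
Cω = 2.02×10^8 × 1.99×10^-7 = 40.2 W/(m²·K).
Amplitude A = F₀ / (Cω) = 10.12 / 40.2 = 0.252 K.

0.252 K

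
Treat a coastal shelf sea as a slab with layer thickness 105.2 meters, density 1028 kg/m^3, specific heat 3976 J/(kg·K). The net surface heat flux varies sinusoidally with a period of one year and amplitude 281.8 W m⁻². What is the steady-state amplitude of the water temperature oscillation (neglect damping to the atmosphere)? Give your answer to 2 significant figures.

Areal heat capacity C = ρ c_p D = 1028 × 3976 × 105.2 = 4.30×10^8 J/(m²·K).
Angular frequency ω = 2π / T = 2π / 3.15×10^7 s = 1.99×10^-7 s⁻¹.
Cω = 4.30×10^8 × 1.99×10^-7 = 85.7 W/(m²·K).
Amplitude A = F₀ / (Cω) = 281.8 / 85.7 = 3.29 K.

3.3 K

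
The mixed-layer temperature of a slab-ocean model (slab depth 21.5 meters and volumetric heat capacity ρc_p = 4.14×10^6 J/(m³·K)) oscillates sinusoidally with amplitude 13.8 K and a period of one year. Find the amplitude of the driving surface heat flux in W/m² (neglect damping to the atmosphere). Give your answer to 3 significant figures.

245

Areal heat capacity C = ρc_p × D = 4.14×10^6 × 21.5 = 8.90×10^7 J m⁻² K⁻¹.
ω = 2π / 3.15×10^7 s = 1.99×10^-7 s⁻¹.
Cω = 8.90×10^7 × 1.99×10^-7 = 17.7 W/(m²·K).
F₀ = A × Cω = 13.8 × 17.7 = 245 W/m².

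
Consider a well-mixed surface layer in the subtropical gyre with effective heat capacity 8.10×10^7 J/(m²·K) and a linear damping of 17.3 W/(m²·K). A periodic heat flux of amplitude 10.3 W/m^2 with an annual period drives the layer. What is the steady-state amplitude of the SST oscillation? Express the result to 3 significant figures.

Areal heat capacity C = 8.10×10^7 J/(m²·K) (given).
Angular frequency ω = 2π / T = 2π / 3.15×10^7 s = 1.99×10^-7 s⁻¹.
√((Cω)² + λ²) = √((16.1)² + 17.3²) = 23.7 W/(m²·K).
Amplitude A = F₀ / √((Cω)²+λ²) = 10.3 / 23.7 = 0.435 K.

0.435 K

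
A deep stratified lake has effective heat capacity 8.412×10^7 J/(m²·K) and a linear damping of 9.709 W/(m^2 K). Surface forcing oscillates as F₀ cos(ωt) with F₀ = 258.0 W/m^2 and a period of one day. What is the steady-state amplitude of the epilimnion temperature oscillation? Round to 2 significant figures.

0.042 K

Areal heat capacity C = 8.412×10^7 J/(m²·K) (given).
Angular frequency ω = 2π / T = 2π / 86400 s = 7.27×10^-5 s⁻¹.
√((Cω)² + λ²) = √((6120)² + 9.709²) = 6120 W/(m²·K).
Amplitude A = F₀ / √((Cω)²+λ²) = 258.0 / 6120 = 0.0422 K.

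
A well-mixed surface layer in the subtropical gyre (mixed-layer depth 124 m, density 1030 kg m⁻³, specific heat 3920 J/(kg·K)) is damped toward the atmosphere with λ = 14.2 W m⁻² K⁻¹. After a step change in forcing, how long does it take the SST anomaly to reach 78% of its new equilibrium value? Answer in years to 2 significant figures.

1.7 years

Areal heat capacity C = ρ c_p D = 1030 × 3920 × 124 = 5.01×10^8 J/(m²·K).
τ = C / λ = 5.01×10^8 / 14.2 = 3.53×10^7 s.
Fraction reached: 1 − e^(−t/τ) = 0.78 ⇒ t = −τ ln(1 − 0.78) = τ × 1.51.
t = 5.34×10^7 s = 1.69 years.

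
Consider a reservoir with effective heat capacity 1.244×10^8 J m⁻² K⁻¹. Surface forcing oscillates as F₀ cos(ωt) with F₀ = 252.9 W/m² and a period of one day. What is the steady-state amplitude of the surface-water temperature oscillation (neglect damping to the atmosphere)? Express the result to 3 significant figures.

Areal heat capacity C = 1.244×10^8 J m⁻² K⁻¹ (given).
Angular frequency ω = 2π / T = 2π / 86400 s = 7.27×10^-5 s⁻¹.
Cω = 1.24×10^8 × 7.27×10^-5 = 9050 W/(m²·K).
Amplitude A = F₀ / (Cω) = 252.9 / 9050 = 0.0280 K.

0.0280 K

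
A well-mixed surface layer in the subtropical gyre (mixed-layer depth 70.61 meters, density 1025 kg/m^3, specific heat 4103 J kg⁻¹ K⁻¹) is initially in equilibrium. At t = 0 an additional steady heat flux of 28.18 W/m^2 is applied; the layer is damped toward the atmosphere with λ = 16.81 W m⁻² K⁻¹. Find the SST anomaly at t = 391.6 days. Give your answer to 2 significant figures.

1.4 K

Areal heat capacity C = ρ c_p D = 1025 × 4103 × 70.61 = 2.97×10^8 J/(m^2 K).
τ = C / λ = 2.97×10^8 / 16.81 = 1.77×10^7 s.
Equilibrium anomaly ΔT_eq = F / λ = 28.18 / 16.81 = 1.68 K.
t = 391.6 days = 3.38×10^7 s, so t/τ = 1.92.
ΔT(t) = ΔT_eq (1 − e^(−t/τ)) = 1.68 × (1 − e^−1.92) = 1.43 K.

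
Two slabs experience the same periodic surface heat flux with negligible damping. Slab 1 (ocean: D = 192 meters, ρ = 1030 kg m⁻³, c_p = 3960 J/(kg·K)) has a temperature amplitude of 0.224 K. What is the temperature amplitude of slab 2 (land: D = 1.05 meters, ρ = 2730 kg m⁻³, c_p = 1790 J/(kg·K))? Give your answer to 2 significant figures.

34 K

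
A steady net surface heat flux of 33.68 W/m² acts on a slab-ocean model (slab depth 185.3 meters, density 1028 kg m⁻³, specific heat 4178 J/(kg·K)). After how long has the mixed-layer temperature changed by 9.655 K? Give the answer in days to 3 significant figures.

2640 days

Areal heat capacity C = ρ c_p D = 1028 × 4178 × 185.3 = 7.96×10^8 J/(m²·K).
Time required: Δt = C ΔT / F = 7.96×10^8 × 9.655 / 33.68 = 2.28×10^8 s.
In days: 2.28×10^8 s / (86400 s/day) = 2640 days.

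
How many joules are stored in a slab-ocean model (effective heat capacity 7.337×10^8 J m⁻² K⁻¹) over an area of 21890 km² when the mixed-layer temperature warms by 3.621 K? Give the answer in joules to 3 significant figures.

Areal heat capacity C = 7.337×10^8 J m⁻² K⁻¹ (given).
Heat per unit area: q = C ΔT = 7.34×10^8 × 3.621 = 2.66×10^9 J/m².
Total heat: Q = q × A = 2.66×10^9 × (21890 × 10⁶ m²) = 5.82×10^19 J.

5.82×10^19 J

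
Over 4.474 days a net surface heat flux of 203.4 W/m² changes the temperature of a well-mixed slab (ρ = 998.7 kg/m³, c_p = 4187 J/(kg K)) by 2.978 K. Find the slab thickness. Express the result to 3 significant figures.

6.31 m

Heat input Q = F Δt = 203.4 × 3.87×10^5 s = 7.86×10^7 J/m².
Required areal heat capacity C = Q / ΔT = 2.64×10^7 J/(m²·K).
Depth D = C / (ρ c_p) = 2.64×10^7 / (998.7 × 4187) = 6.31 m.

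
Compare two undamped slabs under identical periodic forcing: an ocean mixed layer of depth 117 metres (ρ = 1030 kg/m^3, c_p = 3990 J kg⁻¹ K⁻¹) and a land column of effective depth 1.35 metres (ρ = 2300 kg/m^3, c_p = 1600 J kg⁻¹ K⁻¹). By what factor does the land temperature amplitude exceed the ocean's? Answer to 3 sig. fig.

96.8

C_ocean = 1030 × 3990 × 117 = 4.81×10^8 J/(m²·K).
C_land = 2300 × 1600 × 1.35 = 4.97×10^6 J/(m²·K).
Undamped amplitude ∝ 1/C, so A_land/A_ocean = C_ocean/C_land = 96.8.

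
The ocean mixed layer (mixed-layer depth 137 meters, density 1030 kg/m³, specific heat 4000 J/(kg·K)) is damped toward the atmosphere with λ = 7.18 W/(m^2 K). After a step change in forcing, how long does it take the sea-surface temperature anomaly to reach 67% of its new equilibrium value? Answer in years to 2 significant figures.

Areal heat capacity C = ρ c_p D = 1030 × 4000 × 137 = 5.64×10^8 J m⁻² K⁻¹.
τ = C / λ = 5.64×10^8 / 7.18 = 7.86×10^7 s.
Fraction reached: 1 − e^(−t/τ) = 0.67 ⇒ t = −τ ln(1 − 0.67) = τ × 1.11.
t = 8.72×10^7 s = 2.76 years.

2.8 years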